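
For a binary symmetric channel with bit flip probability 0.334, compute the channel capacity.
0.0810 bits

For a binary symmetric channel (BSC) with error probability p:
Capacity C = 1 - H(p) bits per symbol

where H(p) = -p log₂(p) - (1-p) log₂(1-p) is the binary entropy function.

H(0.334) = 0.9190 bits
C = 1 - 0.9190 = 0.0810 bits per symbol

This means we can reliably transmit up to 0.0810 bits of information per channel use.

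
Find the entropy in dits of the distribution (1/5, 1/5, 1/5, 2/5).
0.5786 dits

Shannon entropy is H(X) = -Σ p(x) log p(x).

For P = (1/5, 1/5, 1/5, 2/5):
H = -1/5 × log_10(1/5) -1/5 × log_10(1/5) -1/5 × log_10(1/5) -2/5 × log_10(2/5)
H = 0.5786 dits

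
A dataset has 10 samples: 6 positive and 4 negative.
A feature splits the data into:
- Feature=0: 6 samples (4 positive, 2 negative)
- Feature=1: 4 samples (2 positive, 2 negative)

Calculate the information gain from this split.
0.0200 bits

Information Gain = H(Y) - H(Y|Feature)

Before split:
P(positive) = 6/10 = 0.6000
H(Y) = 0.9710 bits

After split:
Feature=0: H = 0.9183 bits (weight = 6/10)
Feature=1: H = 1.0000 bits (weight = 4/10)
H(Y|Feature) = (6/10)×0.9183 + (4/10)×1.0000 = 0.9510 bits

Information Gain = 0.9710 - 0.9510 = 0.0200 bits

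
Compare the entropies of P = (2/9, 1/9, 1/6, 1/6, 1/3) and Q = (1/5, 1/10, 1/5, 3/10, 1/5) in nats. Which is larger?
Q

Computing entropies in nats:
H(P) = 1.5418
H(Q) = 1.5571

Distribution Q has higher entropy.

Intuition: The distribution closer to uniform (more spread out) has higher entropy.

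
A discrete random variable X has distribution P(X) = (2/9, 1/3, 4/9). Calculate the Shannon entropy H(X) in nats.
1.0609 nats

Shannon entropy is H(X) = -Σ p(x) log p(x).

For P = (2/9, 1/3, 4/9):
H = -2/9 × log_e(2/9) -1/3 × log_e(1/3) -4/9 × log_e(4/9)
H = 1.0609 nats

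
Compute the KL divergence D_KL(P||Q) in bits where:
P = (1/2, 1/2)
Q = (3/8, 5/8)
0.0466 bits

KL divergence: D_KL(P||Q) = Σ p(x) log(p(x)/q(x))

Computing term by term:
  x=0: 1/2 × log_2[(1/2)/(3/8)] = 1/2 × 0.4150 = 0.2075
  x=1: 1/2 × log_2[(1/2)/(5/8)] = 1/2 × -0.3219 = -0.1610

D_KL(P||Q) = 0.0466 bits

Note: KL divergence is always non-negative and equals 0 iff P = Q.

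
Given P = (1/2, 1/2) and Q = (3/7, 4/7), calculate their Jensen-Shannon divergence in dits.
0.0011 dits

Jensen-Shannon divergence is:
JSD(P||Q) = 0.5 × D_KL(P||M) + 0.5 × D_KL(Q||M)
where M = 0.5 × (P + Q) is the mixture distribution.

M = 0.5 × (1/2, 1/2) + 0.5 × (3/7, 4/7) = (13/28, 15/28)

D_KL(P||M) = 0.0011 dits
D_KL(Q||M) = 0.0011 dits

JSD(P||Q) = 0.5 × 0.0011 + 0.5 × 0.0011 = 0.0011 dits

Unlike KL divergence, JSD is symmetric and bounded: 0 ≤ JSD ≤ log(2).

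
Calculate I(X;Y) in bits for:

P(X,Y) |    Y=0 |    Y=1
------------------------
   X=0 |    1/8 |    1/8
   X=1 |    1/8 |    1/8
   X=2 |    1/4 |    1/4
0.0000 bits

Mutual information: I(X;Y) = H(X) + H(Y) - H(X,Y)

Marginals:
P(X) = (1/4, 1/4, 1/2), H(X) = 1.5000 bits
P(Y) = (1/2, 1/2), H(Y) = 1.0000 bits

Joint entropy: H(X,Y) = 2.5000 bits

I(X;Y) = 1.5000 + 1.0000 - 2.5000 = 0.0000 bits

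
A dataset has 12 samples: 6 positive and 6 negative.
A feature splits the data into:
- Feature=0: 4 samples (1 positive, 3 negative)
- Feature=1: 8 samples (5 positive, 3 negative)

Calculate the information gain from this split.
0.0933 bits

Information Gain = H(Y) - H(Y|Feature)

Before split:
P(positive) = 6/12 = 0.5000
H(Y) = 1.0000 bits

After split:
Feature=0: H = 0.8113 bits (weight = 4/12)
Feature=1: H = 0.9544 bits (weight = 8/12)
H(Y|Feature) = (4/12)×0.8113 + (8/12)×0.9544 = 0.9067 bits

Information Gain = 1.0000 - 0.9067 = 0.0933 bits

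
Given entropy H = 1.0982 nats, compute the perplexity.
2.9988

Perplexity is e^H (or exp(H) for natural log).

H = 1.0982 nats
Perplexity = e^1.0982 = 2.9988

Interpretation: The model's uncertainty is equivalent to choosing uniformly among 3.0 options.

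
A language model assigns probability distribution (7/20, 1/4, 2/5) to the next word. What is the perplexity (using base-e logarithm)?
2.9462

Perplexity is e^H (or exp(H) for natural log).

First, H = -Σ p log p = 1.0805 nats
Perplexity = e^1.0805 = 2.9462

Interpretation: The model's uncertainty is equivalent to choosing uniformly among 2.9 options.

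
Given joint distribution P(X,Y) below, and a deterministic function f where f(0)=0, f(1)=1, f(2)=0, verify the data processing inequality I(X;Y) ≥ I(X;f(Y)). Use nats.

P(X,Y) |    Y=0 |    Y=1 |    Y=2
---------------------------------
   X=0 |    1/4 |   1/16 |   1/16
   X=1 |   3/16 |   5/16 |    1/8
I(X;Y) = 0.0745, I(X;f(Y)) = 0.0594, inequality holds: 0.0745 ≥ 0.0594

Data Processing Inequality: For any Markov chain X → Y → Z, we have I(X;Y) ≥ I(X;Z).

Here Z = f(Y) is a deterministic function of Y, forming X → Y → Z.

Original I(X;Y) = 0.0745 nats

After applying f:
P(X,Z) where Z=f(Y):
- P(X,Z=0) = P(X,Y=0) + P(X,Y=2)
- P(X,Z=1) = P(X,Y=1)

I(X;Z) = I(X;f(Y)) = 0.0594 nats

Verification: 0.0745 ≥ 0.0594 ✓

Information cannot be created by processing; the function f can only lose information about X.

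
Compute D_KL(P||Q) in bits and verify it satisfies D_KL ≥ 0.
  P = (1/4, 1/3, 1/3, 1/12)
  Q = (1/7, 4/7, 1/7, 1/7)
0.2853 bits

KL divergence satisfies the Gibbs inequality: D_KL(P||Q) ≥ 0 for all distributions P, Q.

D_KL(P||Q) = Σ p(x) log(p(x)/q(x))
Term by term:
  x=0: 1/4 × log_2[(1/4)/(1/7)] = 0.2018
  x=1: 1/3 × log_2[(1/3)/(4/7)] = -0.2592
  x=2: 1/3 × log_2[(1/3)/(1/7)] = 0.4075
  x=3: 1/12 × log_2[(1/12)/(1/7)] = -0.0648
D_KL(P||Q) = 0.2853 bits

D_KL(P||Q) = 0.2853 ≥ 0 ✓

This non-negativity is a fundamental property: relative entropy cannot be negative because it measures how different Q is from P.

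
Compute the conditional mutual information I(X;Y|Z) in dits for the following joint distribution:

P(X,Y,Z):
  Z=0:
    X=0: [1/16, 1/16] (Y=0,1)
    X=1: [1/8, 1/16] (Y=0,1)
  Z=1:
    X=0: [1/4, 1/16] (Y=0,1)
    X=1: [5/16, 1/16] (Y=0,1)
0.0022 dits

Conditional mutual information: I(X;Y|Z) = H(X|Z) + H(Y|Z) - H(X,Y|Z)

H(Z) = 0.2697
H(X,Z) = 0.5668 → H(X|Z) = 0.2971
H(Y,Z) = 0.5026 → H(Y|Z) = 0.2329
H(X,Y,Z) = 0.7975 → H(X,Y|Z) = 0.5278

I(X;Y|Z) = 0.2971 + 0.2329 - 0.5278 = 0.0022 dits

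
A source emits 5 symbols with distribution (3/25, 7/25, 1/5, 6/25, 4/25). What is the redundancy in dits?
0.0178 dits

Redundancy measures how far a source is from maximum entropy:
R = H_max - H(X)

Maximum entropy for 5 symbols: H_max = log_10(5) = 0.6990 dits
Actual entropy: H(X) = 0.6812 dits
Redundancy: R = 0.6990 - 0.6812 = 0.0178 dits

This redundancy represents potential for compression: the source could be compressed by 0.0178 dits per symbol.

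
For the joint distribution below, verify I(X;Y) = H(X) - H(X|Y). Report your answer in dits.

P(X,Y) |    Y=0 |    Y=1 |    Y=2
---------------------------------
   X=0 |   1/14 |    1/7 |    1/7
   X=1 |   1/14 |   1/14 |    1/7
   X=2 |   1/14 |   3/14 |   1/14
I(X;Y) = 0.0207 dits

Mutual information has multiple equivalent forms:
- I(X;Y) = H(X) - H(X|Y)
- I(X;Y) = H(Y) - H(Y|X)
- I(X;Y) = H(X) + H(Y) - H(X,Y)

Computing all quantities:
H(X) = 0.4748, H(Y) = 0.4608, H(X,Y) = 0.9149
H(X|Y) = 0.4541, H(Y|X) = 0.4400

Verification:
H(X) - H(X|Y) = 0.4748 - 0.4541 = 0.0207
H(Y) - H(Y|X) = 0.4608 - 0.4400 = 0.0207
H(X) + H(Y) - H(X,Y) = 0.4748 + 0.4608 - 0.9149 = 0.0207

All forms give I(X;Y) = 0.0207 dits. ✓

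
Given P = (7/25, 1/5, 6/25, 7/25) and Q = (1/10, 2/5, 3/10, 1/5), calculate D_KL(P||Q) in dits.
0.0827 dits

KL divergence: D_KL(P||Q) = Σ p(x) log(p(x)/q(x))

Computing term by term:
  x=0: 7/25 × log_10[(7/25)/(1/10)] = 7/25 × 0.4472 = 0.1252
  x=1: 1/5 × log_10[(1/5)/(2/5)] = 1/5 × -0.3010 = -0.0602
  x=2: 6/25 × log_10[(6/25)/(3/10)] = 6/25 × -0.0969 = -0.0233
  x=3: 7/25 × log_10[(7/25)/(1/5)] = 7/25 × 0.1461 = 0.0409

D_KL(P||Q) = 0.0827 dits

Note: KL divergence is always non-negative and equals 0 iff P = Q.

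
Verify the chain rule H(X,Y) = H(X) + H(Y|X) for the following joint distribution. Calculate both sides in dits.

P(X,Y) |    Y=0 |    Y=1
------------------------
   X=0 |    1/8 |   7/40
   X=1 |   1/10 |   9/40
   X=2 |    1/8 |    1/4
H(X,Y) = 0.7545, H(X) = 0.4752, H(Y|X) = 0.2793 (all in dits)

Chain rule: H(X,Y) = H(X) + H(Y|X)

Left side — joint entropy directly:
H(X,Y) = -Σ p(x,y) log p(x,y) = 0.7545 dits

Right side — compute H(Y|X) from the conditional distributions:
P(X) = (3/10, 13/40, 3/8), so H(X) = 0.4752 dits
H(Y|X) = Σ_x P(X=x) · H(Y|X=x):
  P(Y|X=0) = (5/12, 7/12), H(Y|X=0) = 0.2950, weight P(X=0) = 3/10
  P(Y|X=1) = (4/13, 9/13), H(Y|X=1) = 0.2681, weight P(X=1) = 13/40
  P(Y|X=2) = (1/3, 2/3), H(Y|X=2) = 0.2764, weight P(X=2) = 3/8
H(Y|X) = 0.2793 dits

H(X) + H(Y|X) = 0.4752 + 0.2793 = 0.7545 dits

Both sides equal 0.7545 dits. ✓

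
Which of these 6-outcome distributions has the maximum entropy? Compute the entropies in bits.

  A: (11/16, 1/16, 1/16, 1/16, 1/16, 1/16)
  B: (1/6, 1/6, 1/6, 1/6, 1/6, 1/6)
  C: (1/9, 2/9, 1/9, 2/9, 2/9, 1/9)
B

For a discrete distribution over n outcomes, entropy is maximized by the uniform distribution.

Computing entropies:
H(A) = 1.6216 bits
H(B) = 2.5850 bits
H(C) = 2.5033 bits

The uniform distribution (where all probabilities equal 1/6) achieves the maximum entropy of log_2(6) = 2.5850 bits.

Distribution B has the highest entropy.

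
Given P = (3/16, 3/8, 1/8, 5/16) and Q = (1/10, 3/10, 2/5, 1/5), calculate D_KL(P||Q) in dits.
0.0850 dits

KL divergence: D_KL(P||Q) = Σ p(x) log(p(x)/q(x))

Computing term by term:
  x=0: 3/16 × log_10[(3/16)/(1/10)] = 3/16 × 0.2730 = 0.0512
  x=1: 3/8 × log_10[(3/8)/(3/10)] = 3/8 × 0.0969 = 0.0363
  x=2: 1/8 × log_10[(1/8)/(2/5)] = 1/8 × -0.5051 = -0.0631
  x=3: 5/16 × log_10[(5/16)/(1/5)] = 5/16 × 0.1938 = 0.0606

D_KL(P||Q) = 0.0850 dits

Note: KL divergence is always non-negative and equals 0 iff P = Q.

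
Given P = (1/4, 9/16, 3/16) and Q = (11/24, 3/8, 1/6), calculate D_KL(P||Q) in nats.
0.0986 nats

KL divergence: D_KL(P||Q) = Σ p(x) log(p(x)/q(x))

Computing term by term:
  x=0: 1/4 × log_e[(1/4)/(11/24)] = 1/4 × -0.6061 = -0.1515
  x=1: 9/16 × log_e[(9/16)/(3/8)] = 9/16 × 0.4055 = 0.2281
  x=2: 3/16 × log_e[(3/16)/(1/6)] = 3/16 × 0.1178 = 0.0221

D_KL(P||Q) = 0.0986 nats

Note: KL divergence is always non-negative and equals 0 iff P = Q.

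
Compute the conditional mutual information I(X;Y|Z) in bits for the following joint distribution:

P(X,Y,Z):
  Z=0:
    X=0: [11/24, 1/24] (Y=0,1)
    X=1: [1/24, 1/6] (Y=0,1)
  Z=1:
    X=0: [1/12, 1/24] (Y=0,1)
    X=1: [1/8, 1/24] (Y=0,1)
0.2635 bits

Conditional mutual information: I(X;Y|Z) = H(X|Z) + H(Y|Z) - H(X,Y|Z)

H(Z) = 0.8709
H(X,Z) = 1.7773 → H(X|Z) = 0.9064
H(Y,Z) = 1.7417 → H(Y|Z) = 0.8708
H(X,Y,Z) = 2.3846 → H(X,Y|Z) = 1.5137

I(X;Y|Z) = 0.9064 + 0.8708 - 1.5137 = 0.2635 bits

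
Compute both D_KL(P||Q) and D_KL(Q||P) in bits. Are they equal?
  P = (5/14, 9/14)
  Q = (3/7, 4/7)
D_KL(P||Q) = 0.0153, D_KL(Q||P) = 0.0156

KL divergence is not symmetric: D_KL(P||Q) ≠ D_KL(Q||P) in general.

D_KL(P||Q) = 0.0153 bits
D_KL(Q||P) = 0.0156 bits

No, they are not equal!

This asymmetry is why KL divergence is not a true distance metric.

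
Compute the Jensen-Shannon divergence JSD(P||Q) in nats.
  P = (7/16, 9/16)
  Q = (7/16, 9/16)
0.0000 nats

Jensen-Shannon divergence is:
JSD(P||Q) = 0.5 × D_KL(P||M) + 0.5 × D_KL(Q||M)
where M = 0.5 × (P + Q) is the mixture distribution.

M = 0.5 × (7/16, 9/16) + 0.5 × (7/16, 9/16) = (7/16, 9/16)

D_KL(P||M) = 0.0000 nats
D_KL(Q||M) = 0.0000 nats

JSD(P||Q) = 0.5 × 0.0000 + 0.5 × 0.0000 = 0.0000 nats

Unlike KL divergence, JSD is symmetric and bounded: 0 ≤ JSD ≤ log(2).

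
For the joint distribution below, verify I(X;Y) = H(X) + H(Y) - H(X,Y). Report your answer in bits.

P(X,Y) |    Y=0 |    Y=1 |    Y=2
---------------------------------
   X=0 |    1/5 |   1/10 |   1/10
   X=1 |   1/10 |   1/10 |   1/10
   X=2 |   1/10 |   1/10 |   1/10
I(X;Y) = 0.0200 bits

Mutual information has multiple equivalent forms:
- I(X;Y) = H(X) - H(X|Y)
- I(X;Y) = H(Y) - H(Y|X)
- I(X;Y) = H(X) + H(Y) - H(X,Y)

Computing all quantities:
H(X) = 1.5710, H(Y) = 1.5710, H(X,Y) = 3.1219
H(X|Y) = 1.5510, H(Y|X) = 1.5510

Verification:
H(X) - H(X|Y) = 1.5710 - 1.5510 = 0.0200
H(Y) - H(Y|X) = 1.5710 - 1.5510 = 0.0200
H(X) + H(Y) - H(X,Y) = 1.5710 + 1.5710 - 3.1219 = 0.0200

All forms give I(X;Y) = 0.0200 bits. ✓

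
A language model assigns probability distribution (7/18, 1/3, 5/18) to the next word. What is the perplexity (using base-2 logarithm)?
2.9722

Perplexity is 2^H (or exp(H) for natural log).

First, H = -Σ p log p = 1.5715 bits
Perplexity = 2^1.5715 = 2.9722

Interpretation: The model's uncertainty is equivalent to choosing uniformly among 3.0 options.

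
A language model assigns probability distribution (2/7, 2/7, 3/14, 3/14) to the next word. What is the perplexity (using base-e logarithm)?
3.9593

Perplexity is e^H (or exp(H) for natural log).

First, H = -Σ p log p = 1.3761 nats
Perplexity = e^1.3761 = 3.9593

Interpretation: The model's uncertainty is equivalent to choosing uniformly among 4.0 options.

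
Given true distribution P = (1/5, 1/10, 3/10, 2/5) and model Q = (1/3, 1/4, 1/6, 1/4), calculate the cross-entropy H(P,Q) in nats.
1.4504 nats

Cross-entropy: H(P,Q) = -Σ p(x) log q(x)

Alternatively: H(P,Q) = H(P) + D_KL(P||Q)
H(P) = 1.2799 nats
D_KL(P||Q) = 0.1705 nats

H(P,Q) = 1.2799 + 0.1705 = 1.4504 nats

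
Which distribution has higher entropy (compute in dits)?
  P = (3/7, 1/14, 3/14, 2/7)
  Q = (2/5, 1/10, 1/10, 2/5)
P

Computing entropies in dits:
H(P) = 0.5384
H(Q) = 0.5184

Distribution P has higher entropy.

Intuition: The distribution closer to uniform (more spread out) has higher entropy.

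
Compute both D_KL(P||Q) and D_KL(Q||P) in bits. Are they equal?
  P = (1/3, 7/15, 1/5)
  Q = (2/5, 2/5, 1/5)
D_KL(P||Q) = 0.0161, D_KL(Q||P) = 0.0163

KL divergence is not symmetric: D_KL(P||Q) ≠ D_KL(Q||P) in general.

D_KL(P||Q) = 0.0161 bits
D_KL(Q||P) = 0.0163 bits

No, they are not equal!

This asymmetry is why KL divergence is not a true distance metric.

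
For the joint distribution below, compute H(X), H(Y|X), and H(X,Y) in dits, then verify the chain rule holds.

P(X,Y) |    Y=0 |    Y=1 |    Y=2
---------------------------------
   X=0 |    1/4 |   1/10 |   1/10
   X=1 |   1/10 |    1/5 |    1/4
H(X,Y) = 0.7408, H(X) = 0.2989, H(Y|X) = 0.4420 (all in dits)

Chain rule: H(X,Y) = H(X) + H(Y|X)

Left side — joint entropy directly:
H(X,Y) = -Σ p(x,y) log p(x,y) = 0.7408 dits

Right side — compute H(Y|X) from the conditional distributions:
P(X) = (9/20, 11/20), so H(X) = 0.2989 dits
H(Y|X) = Σ_x P(X=x) · H(Y|X=x):
  P(Y|X=0) = (5/9, 2/9, 2/9), H(Y|X=0) = 0.4321, weight P(X=0) = 9/20
  P(Y|X=1) = (2/11, 4/11, 5/11), H(Y|X=1) = 0.4500, weight P(X=1) = 11/20
H(Y|X) = 0.4420 dits

H(X) + H(Y|X) = 0.2989 + 0.4420 = 0.7408 dits

Both sides equal 0.7408 dits. ✓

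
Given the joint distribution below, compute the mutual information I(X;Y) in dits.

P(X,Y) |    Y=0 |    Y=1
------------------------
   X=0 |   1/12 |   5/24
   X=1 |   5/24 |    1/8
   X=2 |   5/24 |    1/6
0.0176 dits

Mutual information: I(X;Y) = H(X) + H(Y) - H(X,Y)

Marginals:
P(X) = (7/24, 1/3, 3/8), H(X) = 0.4749 dits
P(Y) = (1/2, 1/2), H(Y) = 0.3010 dits

Joint entropy: H(X,Y) = 0.7583 dits

I(X;Y) = 0.4749 + 0.3010 - 0.7583 = 0.0176 dits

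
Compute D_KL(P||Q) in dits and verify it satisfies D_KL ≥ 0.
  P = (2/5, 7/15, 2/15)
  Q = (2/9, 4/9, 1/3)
0.0589 dits

KL divergence satisfies the Gibbs inequality: D_KL(P||Q) ≥ 0 for all distributions P, Q.

D_KL(P||Q) = Σ p(x) log(p(x)/q(x))
Term by term:
  x=0: 2/5 × log_10[(2/5)/(2/9)] = 0.1021
  x=1: 7/15 × log_10[(7/15)/(4/9)] = 0.0099
  x=2: 2/15 × log_10[(2/15)/(1/3)] = -0.0531
D_KL(P||Q) = 0.0589 dits

D_KL(P||Q) = 0.0589 ≥ 0 ✓

This non-negativity is a fundamental property: relative entropy cannot be negative because it measures how different Q is from P.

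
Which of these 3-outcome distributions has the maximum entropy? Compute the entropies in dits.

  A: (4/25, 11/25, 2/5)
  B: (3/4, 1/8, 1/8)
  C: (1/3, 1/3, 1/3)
C

For a discrete distribution over n outcomes, entropy is maximized by the uniform distribution.

Computing entropies:
H(A) = 0.4434 dits
H(B) = 0.3195 dits
H(C) = 0.4771 dits

The uniform distribution (where all probabilities equal 1/3) achieves the maximum entropy of log_10(3) = 0.4771 dits.

Distribution C has the highest entropy.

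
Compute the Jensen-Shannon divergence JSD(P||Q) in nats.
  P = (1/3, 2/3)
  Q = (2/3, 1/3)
0.0566 nats

Jensen-Shannon divergence is:
JSD(P||Q) = 0.5 × D_KL(P||M) + 0.5 × D_KL(Q||M)
where M = 0.5 × (P + Q) is the mixture distribution.

M = 0.5 × (1/3, 2/3) + 0.5 × (2/3, 1/3) = (1/2, 1/2)

D_KL(P||M) = 0.0566 nats
D_KL(Q||M) = 0.0566 nats

JSD(P||Q) = 0.5 × 0.0566 + 0.5 × 0.0566 = 0.0566 nats

Unlike KL divergence, JSD is symmetric and bounded: 0 ≤ JSD ≤ log(2).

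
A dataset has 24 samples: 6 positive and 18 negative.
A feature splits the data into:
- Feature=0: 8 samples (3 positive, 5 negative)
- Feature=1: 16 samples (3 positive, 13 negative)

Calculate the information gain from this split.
0.0290 bits

Information Gain = H(Y) - H(Y|Feature)

Before split:
P(positive) = 6/24 = 0.2500
H(Y) = 0.8113 bits

After split:
Feature=0: H = 0.9544 bits (weight = 8/24)
Feature=1: H = 0.6962 bits (weight = 16/24)
H(Y|Feature) = (8/24)×0.9544 + (16/24)×0.6962 = 0.7823 bits

Information Gain = 0.8113 - 0.7823 = 0.0290 bits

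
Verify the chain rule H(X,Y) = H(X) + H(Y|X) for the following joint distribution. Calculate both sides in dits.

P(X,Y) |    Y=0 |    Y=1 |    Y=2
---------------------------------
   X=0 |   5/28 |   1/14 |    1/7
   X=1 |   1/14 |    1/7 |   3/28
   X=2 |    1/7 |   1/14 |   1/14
H(X,Y) = 0.9272, H(X) = 0.4733, H(Y|X) = 0.4539 (all in dits)

Chain rule: H(X,Y) = H(X) + H(Y|X)

Left side — joint entropy directly:
H(X,Y) = -Σ p(x,y) log p(x,y) = 0.9272 dits

Right side — compute H(Y|X) from the conditional distributions:
P(X) = (11/28, 9/28, 2/7), so H(X) = 0.4733 dits
H(Y|X) = Σ_x P(X=x) · H(Y|X=x):
  P(Y|X=0) = (5/11, 2/11, 4/11), H(Y|X=0) = 0.4500, weight P(X=0) = 11/28
  P(Y|X=1) = (2/9, 4/9, 1/3), H(Y|X=1) = 0.4607, weight P(X=1) = 9/28
  P(Y|X=2) = (1/2, 1/4, 1/4), H(Y|X=2) = 0.4515, weight P(X=2) = 2/7
H(Y|X) = 0.4539 dits

H(X) + H(Y|X) = 0.4733 + 0.4539 = 0.9272 dits

Both sides equal 0.9272 dits. ✓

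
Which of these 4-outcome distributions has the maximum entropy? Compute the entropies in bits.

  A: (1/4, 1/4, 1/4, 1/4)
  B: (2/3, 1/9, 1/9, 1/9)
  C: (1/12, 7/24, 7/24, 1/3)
A

For a discrete distribution over n outcomes, entropy is maximized by the uniform distribution.

Computing entropies:
H(A) = 2.0000 bits
H(B) = 1.4466 bits
H(C) = 1.8640 bits

The uniform distribution (where all probabilities equal 1/4) achieves the maximum entropy of log_2(4) = 2.0000 bits.

Distribution A has the highest entropy.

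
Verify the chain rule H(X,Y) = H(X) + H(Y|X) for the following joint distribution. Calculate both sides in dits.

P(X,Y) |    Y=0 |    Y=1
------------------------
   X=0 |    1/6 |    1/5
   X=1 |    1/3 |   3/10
H(X,Y) = 0.5854, H(X) = 0.2854, H(Y|X) = 0.3000 (all in dits)

Chain rule: H(X,Y) = H(X) + H(Y|X)

Left side — joint entropy directly:
H(X,Y) = -Σ p(x,y) log p(x,y) = 0.5854 dits

Right side — compute H(Y|X) from the conditional distributions:
P(X) = (11/30, 19/30), so H(X) = 0.2854 dits
H(Y|X) = Σ_x P(X=x) · H(Y|X=x):
  P(Y|X=0) = (5/11, 6/11), H(Y|X=0) = 0.2992, weight P(X=0) = 11/30
  P(Y|X=1) = (10/19, 9/19), H(Y|X=1) = 0.3004, weight P(X=1) = 19/30
H(Y|X) = 0.3000 dits

H(X) + H(Y|X) = 0.2854 + 0.3000 = 0.5854 dits

Both sides equal 0.5854 dits. ✓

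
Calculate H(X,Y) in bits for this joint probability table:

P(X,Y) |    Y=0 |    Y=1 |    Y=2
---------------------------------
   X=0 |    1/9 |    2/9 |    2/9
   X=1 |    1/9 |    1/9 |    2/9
2.5033 bits

Joint entropy is H(X,Y) = -Σ_{x,y} p(x,y) log p(x,y).

Summing over all non-zero entries:
H(X,Y) = -[1/9·log_2(1/9) + 2/9·log_2(2/9) + 2/9·log_2(2/9) + 1/9·log_2(1/9) + 1/9·log_2(1/9) + 2/9·log_2(2/9)]
H(X,Y) = 2.5033 bits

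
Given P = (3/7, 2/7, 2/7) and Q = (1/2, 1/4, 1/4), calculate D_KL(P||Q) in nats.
0.0102 nats

KL divergence: D_KL(P||Q) = Σ p(x) log(p(x)/q(x))

Computing term by term:
  x=0: 3/7 × log_e[(3/7)/(1/2)] = 3/7 × -0.1542 = -0.0661
  x=1: 2/7 × log_e[(2/7)/(1/4)] = 2/7 × 0.1335 = 0.0382
  x=2: 2/7 × log_e[(2/7)/(1/4)] = 2/7 × 0.1335 = 0.0382

D_KL(P||Q) = 0.0102 nats

Note: KL divergence is always non-negative and equals 0 iff P = Q.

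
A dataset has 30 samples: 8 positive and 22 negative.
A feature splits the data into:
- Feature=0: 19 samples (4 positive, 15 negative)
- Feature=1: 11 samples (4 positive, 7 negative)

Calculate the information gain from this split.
0.0197 bits

Information Gain = H(Y) - H(Y|Feature)

Before split:
P(positive) = 8/30 = 0.2667
H(Y) = 0.8366 bits

After split:
Feature=0: H = 0.7425 bits (weight = 19/30)
Feature=1: H = 0.9457 bits (weight = 11/30)
H(Y|Feature) = (19/30)×0.7425 + (11/30)×0.9457 = 0.8170 bits

Information Gain = 0.8366 - 0.8170 = 0.0197 bits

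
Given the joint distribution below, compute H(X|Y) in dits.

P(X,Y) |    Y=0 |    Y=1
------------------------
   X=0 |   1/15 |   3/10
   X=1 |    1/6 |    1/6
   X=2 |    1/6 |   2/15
0.4487 dits

Using the chain rule: H(X|Y) = H(X,Y) - H(Y)

First, compute H(X,Y) = 0.7410 dits

Marginal P(Y) = (2/5, 3/5)
H(Y) = 0.2923 dits

H(X|Y) = H(X,Y) - H(Y) = 0.7410 - 0.2923 = 0.4487 dits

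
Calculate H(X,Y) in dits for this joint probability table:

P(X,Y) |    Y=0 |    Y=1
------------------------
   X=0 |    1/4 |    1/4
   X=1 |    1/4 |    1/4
0.6021 dits

Joint entropy is H(X,Y) = -Σ_{x,y} p(x,y) log p(x,y).

Summing over all non-zero entries:
H(X,Y) = -[1/4·log_10(1/4) + 1/4·log_10(1/4) + 1/4·log_10(1/4) + 1/4·log_10(1/4)]
H(X,Y) = 0.6021 dits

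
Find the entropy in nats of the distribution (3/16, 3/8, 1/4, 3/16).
1.3421 nats

Shannon entropy is H(X) = -Σ p(x) log p(x).

For P = (3/16, 3/8, 1/4, 3/16):
H = -3/16 × log_e(3/16) -3/8 × log_e(3/8) -1/4 × log_e(1/4) -3/16 × log_e(3/16)
H = 1.3421 nats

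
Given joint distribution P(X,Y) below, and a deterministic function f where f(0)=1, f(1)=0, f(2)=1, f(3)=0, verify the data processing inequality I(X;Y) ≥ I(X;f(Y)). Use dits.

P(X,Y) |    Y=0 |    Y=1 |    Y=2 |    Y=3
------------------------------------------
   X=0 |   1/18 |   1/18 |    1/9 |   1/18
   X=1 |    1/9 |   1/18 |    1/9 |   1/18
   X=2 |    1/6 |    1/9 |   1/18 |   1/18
I(X;Y) = 0.0195, I(X;f(Y)) = 0.0015, inequality holds: 0.0195 ≥ 0.0015

Data Processing Inequality: For any Markov chain X → Y → Z, we have I(X;Y) ≥ I(X;Z).

Here Z = f(Y) is a deterministic function of Y, forming X → Y → Z.

Original I(X;Y) = 0.0195 dits

After applying f:
P(X,Z) where Z=f(Y):
- P(X,Z=0) = P(X,Y=1) + P(X,Y=3)
- P(X,Z=1) = P(X,Y=0) + P(X,Y=2)

I(X;Z) = I(X;f(Y)) = 0.0015 dits

Verification: 0.0195 ≥ 0.0015 ✓

Information cannot be created by processing; the function f can only lose information about X.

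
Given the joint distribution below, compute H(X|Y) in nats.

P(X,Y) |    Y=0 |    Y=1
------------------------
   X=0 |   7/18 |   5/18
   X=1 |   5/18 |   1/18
0.6030 nats

Using the chain rule: H(X|Y) = H(X,Y) - H(Y)

First, compute H(X,Y) = 1.2395 nats

Marginal P(Y) = (2/3, 1/3)
H(Y) = 0.6365 nats

H(X|Y) = H(X,Y) - H(Y) = 1.2395 - 0.6365 = 0.6030 nats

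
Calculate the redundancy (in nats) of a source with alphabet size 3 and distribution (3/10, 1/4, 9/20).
0.0315 nats

Redundancy measures how far a source is from maximum entropy:
R = H_max - H(X)

Maximum entropy for 3 symbols: H_max = log_e(3) = 1.0986 nats
Actual entropy: H(X) = 1.0671 nats
Redundancy: R = 1.0986 - 1.0671 = 0.0315 nats

This redundancy represents potential for compression: the source could be compressed by 0.0315 nats per symbol.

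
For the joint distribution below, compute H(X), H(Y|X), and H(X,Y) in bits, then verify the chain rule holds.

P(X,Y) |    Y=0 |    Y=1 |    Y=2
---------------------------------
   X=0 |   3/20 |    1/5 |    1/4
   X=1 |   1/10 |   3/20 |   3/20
H(X,Y) = 2.5282, H(X) = 0.9710, H(Y|X) = 1.5573 (all in bits)

Chain rule: H(X,Y) = H(X) + H(Y|X)

Left side — joint entropy directly:
H(X,Y) = -Σ p(x,y) log p(x,y) = 2.5282 bits

Right side — compute H(Y|X) from the conditional distributions:
P(X) = (3/5, 2/5), so H(X) = 0.9710 bits
H(Y|X) = Σ_x P(X=x) · H(Y|X=x):
  P(Y|X=0) = (1/4, 1/3, 5/12), H(Y|X=0) = 1.5546, weight P(X=0) = 3/5
  P(Y|X=1) = (1/4, 3/8, 3/8), H(Y|X=1) = 1.5613, weight P(X=1) = 2/5
H(Y|X) = 1.5573 bits

H(X) + H(Y|X) = 0.9710 + 1.5573 = 2.5282 bits

Both sides equal 2.5282 bits. ✓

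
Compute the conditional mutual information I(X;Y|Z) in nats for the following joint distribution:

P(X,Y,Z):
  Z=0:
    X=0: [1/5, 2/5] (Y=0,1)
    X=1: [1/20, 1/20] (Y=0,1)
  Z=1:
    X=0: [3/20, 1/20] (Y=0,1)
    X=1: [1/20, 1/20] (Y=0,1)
0.0142 nats

Conditional mutual information: I(X;Y|Z) = H(X|Z) + H(Y|Z) - H(X,Y|Z)

H(Z) = 0.6109
H(X,Z) = 1.0889 → H(X|Z) = 0.4780
H(Y,Z) = 1.2580 → H(Y|Z) = 0.6472
H(X,Y,Z) = 1.7219 → H(X,Y|Z) = 1.1110

I(X;Y|Z) = 0.4780 + 0.6472 - 1.1110 = 0.0142 nats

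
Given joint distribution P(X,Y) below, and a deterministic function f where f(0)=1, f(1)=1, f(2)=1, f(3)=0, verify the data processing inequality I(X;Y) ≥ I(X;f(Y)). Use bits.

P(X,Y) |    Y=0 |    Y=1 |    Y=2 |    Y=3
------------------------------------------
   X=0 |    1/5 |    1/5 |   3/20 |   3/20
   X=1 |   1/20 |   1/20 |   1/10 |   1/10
I(X;Y) = 0.0349, I(X;f(Y)) = 0.0111, inequality holds: 0.0349 ≥ 0.0111

Data Processing Inequality: For any Markov chain X → Y → Z, we have I(X;Y) ≥ I(X;Z).

Here Z = f(Y) is a deterministic function of Y, forming X → Y → Z.

Original I(X;Y) = 0.0349 bits

After applying f:
P(X,Z) where Z=f(Y):
- P(X,Z=0) = P(X,Y=3)
- P(X,Z=1) = P(X,Y=0) + P(X,Y=1) + P(X,Y=2)

I(X;Z) = I(X;f(Y)) = 0.0111 bits

Verification: 0.0349 ≥ 0.0111 ✓

Information cannot be created by processing; the function f can only lose information about X.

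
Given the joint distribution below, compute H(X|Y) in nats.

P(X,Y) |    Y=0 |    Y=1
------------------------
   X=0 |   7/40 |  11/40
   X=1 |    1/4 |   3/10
0.6860 nats

Using the chain rule: H(X|Y) = H(X,Y) - H(Y)

First, compute H(X,Y) = 1.3678 nats

Marginal P(Y) = (17/40, 23/40)
H(Y) = 0.6819 nats

H(X|Y) = H(X,Y) - H(Y) = 1.3678 - 0.6819 = 0.6860 nats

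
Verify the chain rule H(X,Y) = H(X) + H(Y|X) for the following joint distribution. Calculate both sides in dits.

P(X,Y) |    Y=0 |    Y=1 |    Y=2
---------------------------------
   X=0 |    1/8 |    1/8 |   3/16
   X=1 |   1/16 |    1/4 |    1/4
H(X,Y) = 0.7384, H(X) = 0.2976, H(Y|X) = 0.4407 (all in dits)

Chain rule: H(X,Y) = H(X) + H(Y|X)

Left side — joint entropy directly:
H(X,Y) = -Σ p(x,y) log p(x,y) = 0.7384 dits

Right side — compute H(Y|X) from the conditional distributions:
P(X) = (7/16, 9/16), so H(X) = 0.2976 dits
H(Y|X) = Σ_x P(X=x) · H(Y|X=x):
  P(Y|X=0) = (2/7, 2/7, 3/7), H(Y|X=0) = 0.4686, weight P(X=0) = 7/16
  P(Y|X=1) = (1/9, 4/9, 4/9), H(Y|X=1) = 0.4191, weight P(X=1) = 9/16
H(Y|X) = 0.4407 dits

H(X) + H(Y|X) = 0.2976 + 0.4407 = 0.7384 dits

Both sides equal 0.7384 dits. ✓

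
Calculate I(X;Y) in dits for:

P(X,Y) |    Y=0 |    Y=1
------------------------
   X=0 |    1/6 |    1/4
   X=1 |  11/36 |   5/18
0.0033 dits

Mutual information: I(X;Y) = H(X) + H(Y) - H(X,Y)

Marginals:
P(X) = (5/12, 7/12), H(X) = 0.2950 dits
P(Y) = (17/36, 19/36), H(Y) = 0.3004 dits

Joint entropy: H(X,Y) = 0.5921 dits

I(X;Y) = 0.2950 + 0.3004 - 0.5921 = 0.0033 dits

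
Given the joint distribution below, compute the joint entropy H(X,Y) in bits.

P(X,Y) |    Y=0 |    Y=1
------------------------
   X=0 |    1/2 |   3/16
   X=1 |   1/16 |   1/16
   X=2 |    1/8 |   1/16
2.0778 bits

Joint entropy is H(X,Y) = -Σ_{x,y} p(x,y) log p(x,y).

Summing over all non-zero entries:
H(X,Y) = -[1/2·log_2(1/2) + 3/16·log_2(3/16) + 1/16·log_2(1/16) + 1/16·log_2(1/16) + 1/8·log_2(1/8) + 1/16·log_2(1/16)]
H(X,Y) = 2.0778 bits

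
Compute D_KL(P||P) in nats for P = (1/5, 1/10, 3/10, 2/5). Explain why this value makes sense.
0.0000 nats

KL divergence satisfies the Gibbs inequality: D_KL(P||Q) ≥ 0 for all distributions P, Q.

D_KL(P||Q) = Σ p(x) log(p(x)/q(x))
Each term is p(x) × log_e(p(x)/p(x)) = p(x) × log_e(1) = 0, so the sum is 0.
D_KL(P||Q) = 0.0000 nats

When P = Q, the KL divergence is exactly 0, as there is no 'divergence' between identical distributions.

This non-negativity is a fundamental property: relative entropy cannot be negative because it measures how different Q is from P.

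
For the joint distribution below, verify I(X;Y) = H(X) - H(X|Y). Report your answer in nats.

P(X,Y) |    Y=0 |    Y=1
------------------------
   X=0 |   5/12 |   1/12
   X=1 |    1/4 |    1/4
I(X;Y) = 0.0647 nats

Mutual information has multiple equivalent forms:
- I(X;Y) = H(X) - H(X|Y)
- I(X;Y) = H(Y) - H(Y|X)
- I(X;Y) = H(X) + H(Y) - H(X,Y)

Computing all quantities:
H(X) = 0.6931, H(Y) = 0.6365, H(X,Y) = 1.2650
H(X|Y) = 0.6285, H(Y|X) = 0.5719

Verification:
H(X) - H(X|Y) = 0.6931 - 0.6285 = 0.0647
H(Y) - H(Y|X) = 0.6365 - 0.5719 = 0.0647
H(X) + H(Y) - H(X,Y) = 0.6931 + 0.6365 - 1.2650 = 0.0647

All forms give I(X;Y) = 0.0647 nats. ✓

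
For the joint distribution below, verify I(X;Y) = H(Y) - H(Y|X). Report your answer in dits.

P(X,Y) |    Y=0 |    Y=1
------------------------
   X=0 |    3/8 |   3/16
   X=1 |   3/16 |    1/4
I(X;Y) = 0.0124 dits

Mutual information has multiple equivalent forms:
- I(X;Y) = H(X) - H(X|Y)
- I(X;Y) = H(Y) - H(Y|X)
- I(X;Y) = H(X) + H(Y) - H(X,Y)

Computing all quantities:
H(X) = 0.2976, H(Y) = 0.2976, H(X,Y) = 0.5829
H(X|Y) = 0.2852, H(Y|X) = 0.2852

Verification:
H(X) - H(X|Y) = 0.2976 - 0.2852 = 0.0124
H(Y) - H(Y|X) = 0.2976 - 0.2852 = 0.0124
H(X) + H(Y) - H(X,Y) = 0.2976 + 0.2976 - 0.5829 = 0.0124

All forms give I(X;Y) = 0.0124 dits. ✓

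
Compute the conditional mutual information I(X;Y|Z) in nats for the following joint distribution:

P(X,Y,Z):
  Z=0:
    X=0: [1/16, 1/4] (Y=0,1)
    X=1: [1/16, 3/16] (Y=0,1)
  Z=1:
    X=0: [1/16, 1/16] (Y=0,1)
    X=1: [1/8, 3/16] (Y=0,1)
0.0028 nats

Conditional mutual information: I(X;Y|Z) = H(X|Z) + H(Y|Z) - H(X,Y|Z)

H(Z) = 0.6853
H(X,Z) = 1.3335 → H(X|Z) = 0.6482
H(Y,Z) = 1.2820 → H(Y|Z) = 0.5967
H(X,Y,Z) = 1.9274 → H(X,Y|Z) = 1.2421

I(X;Y|Z) = 0.6482 + 0.5967 - 1.2421 = 0.0028 nats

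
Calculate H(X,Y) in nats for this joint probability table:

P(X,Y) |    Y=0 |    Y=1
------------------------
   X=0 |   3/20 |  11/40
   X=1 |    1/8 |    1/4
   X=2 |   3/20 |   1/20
1.6804 nats

Joint entropy is H(X,Y) = -Σ_{x,y} p(x,y) log p(x,y).

Summing over all non-zero entries:
H(X,Y) = -[3/20·log_e(3/20) + 11/40·log_e(11/40) + 1/8·log_e(1/8) + 1/4·log_e(1/4) + 3/20·log_e(3/20) + 1/20·log_e(1/20)]
H(X,Y) = 1.6804 nats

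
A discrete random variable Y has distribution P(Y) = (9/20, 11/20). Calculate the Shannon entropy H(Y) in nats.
0.6881 nats

Shannon entropy is H(X) = -Σ p(x) log p(x).

For P = (9/20, 11/20):
H = -9/20 × log_e(9/20) -11/20 × log_e(11/20)
H = 0.6881 nats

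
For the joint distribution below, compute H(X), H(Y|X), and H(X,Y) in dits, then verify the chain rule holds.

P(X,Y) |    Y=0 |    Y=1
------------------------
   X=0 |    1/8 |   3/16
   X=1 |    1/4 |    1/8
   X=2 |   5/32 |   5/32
H(X,Y) = 0.7645, H(X) = 0.4755, H(Y|X) = 0.2891 (all in dits)

Chain rule: H(X,Y) = H(X) + H(Y|X)

Left side — joint entropy directly:
H(X,Y) = -Σ p(x,y) log p(x,y) = 0.7645 dits

Right side — compute H(Y|X) from the conditional distributions:
P(X) = (5/16, 3/8, 5/16), so H(X) = 0.4755 dits
H(Y|X) = Σ_x P(X=x) · H(Y|X=x):
  P(Y|X=0) = (2/5, 3/5), H(Y|X=0) = 0.2923, weight P(X=0) = 5/16
  P(Y|X=1) = (2/3, 1/3), H(Y|X=1) = 0.2764, weight P(X=1) = 3/8
  P(Y|X=2) = (1/2, 1/2), H(Y|X=2) = 0.3010, weight P(X=2) = 5/16
H(Y|X) = 0.2891 dits

H(X) + H(Y|X) = 0.4755 + 0.2891 = 0.7645 dits

Both sides equal 0.7645 dits. ✓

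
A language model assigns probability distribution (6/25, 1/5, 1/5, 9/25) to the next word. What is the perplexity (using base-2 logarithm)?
3.8732

Perplexity is 2^H (or exp(H) for natural log).

First, H = -Σ p log p = 1.9535 bits
Perplexity = 2^1.9535 = 3.8732

Interpretation: The model's uncertainty is equivalent to choosing uniformly among 3.9 options.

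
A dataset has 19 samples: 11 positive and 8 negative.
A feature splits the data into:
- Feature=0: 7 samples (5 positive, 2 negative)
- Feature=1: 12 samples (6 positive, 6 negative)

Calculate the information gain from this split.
0.0324 bits

Information Gain = H(Y) - H(Y|Feature)

Before split:
P(positive) = 11/19 = 0.5789
H(Y) = 0.9819 bits

After split:
Feature=0: H = 0.8631 bits (weight = 7/19)
Feature=1: H = 1.0000 bits (weight = 12/19)
H(Y|Feature) = (7/19)×0.8631 + (12/19)×1.0000 = 0.9496 bits

Information Gain = 0.9819 - 0.9496 = 0.0324 bits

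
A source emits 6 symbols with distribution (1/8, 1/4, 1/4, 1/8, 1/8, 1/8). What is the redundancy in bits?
0.0850 bits

Redundancy measures how far a source is from maximum entropy:
R = H_max - H(X)

Maximum entropy for 6 symbols: H_max = log_2(6) = 2.5850 bits
Actual entropy: H(X) = 2.5000 bits
Redundancy: R = 2.5850 - 2.5000 = 0.0850 bits

This redundancy represents potential for compression: the source could be compressed by 0.0850 bits per symbol.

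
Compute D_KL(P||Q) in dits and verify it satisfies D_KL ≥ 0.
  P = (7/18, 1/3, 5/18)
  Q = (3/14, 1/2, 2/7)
0.0386 dits

KL divergence satisfies the Gibbs inequality: D_KL(P||Q) ≥ 0 for all distributions P, Q.

D_KL(P||Q) = Σ p(x) log(p(x)/q(x))
Term by term:
  x=0: 7/18 × log_10[(7/18)/(3/14)] = 0.1007
  x=1: 1/3 × log_10[(1/3)/(1/2)] = -0.0587
  x=2: 5/18 × log_10[(5/18)/(2/7)] = -0.0034
D_KL(P||Q) = 0.0386 dits

D_KL(P||Q) = 0.0386 ≥ 0 ✓

This non-negativity is a fundamental property: relative entropy cannot be negative because it measures how different Q is from P.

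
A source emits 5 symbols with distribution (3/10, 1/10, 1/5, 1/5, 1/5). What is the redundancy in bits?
0.0755 bits

Redundancy measures how far a source is from maximum entropy:
R = H_max - H(X)

Maximum entropy for 5 symbols: H_max = log_2(5) = 2.3219 bits
Actual entropy: H(X) = 2.2464 bits
Redundancy: R = 2.3219 - 2.2464 = 0.0755 bits

This redundancy represents potential for compression: the source could be compressed by 0.0755 bits per symbol.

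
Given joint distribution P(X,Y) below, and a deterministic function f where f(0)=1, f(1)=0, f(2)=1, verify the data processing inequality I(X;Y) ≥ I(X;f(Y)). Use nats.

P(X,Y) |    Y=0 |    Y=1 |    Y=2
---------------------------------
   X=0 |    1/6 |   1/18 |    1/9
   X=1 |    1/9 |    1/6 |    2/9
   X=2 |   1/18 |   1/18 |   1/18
I(X;Y) = 0.0386, I(X;f(Y)) = 0.0163, inequality holds: 0.0386 ≥ 0.0163

Data Processing Inequality: For any Markov chain X → Y → Z, we have I(X;Y) ≥ I(X;Z).

Here Z = f(Y) is a deterministic function of Y, forming X → Y → Z.

Original I(X;Y) = 0.0386 nats

After applying f:
P(X,Z) where Z=f(Y):
- P(X,Z=0) = P(X,Y=1)
- P(X,Z=1) = P(X,Y=0) + P(X,Y=2)

I(X;Z) = I(X;f(Y)) = 0.0163 nats

Verification: 0.0386 ≥ 0.0163 ✓

Information cannot be created by processing; the function f can only lose information about X.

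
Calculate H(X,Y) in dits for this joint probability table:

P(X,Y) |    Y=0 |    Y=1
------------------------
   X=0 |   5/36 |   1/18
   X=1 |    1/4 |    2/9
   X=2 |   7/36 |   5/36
0.7418 dits

Joint entropy is H(X,Y) = -Σ_{x,y} p(x,y) log p(x,y).

Summing over all non-zero entries:
H(X,Y) = -[5/36·log_10(5/36) + 1/18·log_10(1/18) + 1/4·log_10(1/4) + 2/9·log_10(2/9) + 7/36·log_10(7/36) + 5/36·log_10(5/36)]
H(X,Y) = 0.7418 dits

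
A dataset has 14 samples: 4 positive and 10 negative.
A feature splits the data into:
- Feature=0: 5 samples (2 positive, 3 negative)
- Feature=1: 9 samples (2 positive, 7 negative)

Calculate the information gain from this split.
0.0251 bits

Information Gain = H(Y) - H(Y|Feature)

Before split:
P(positive) = 4/14 = 0.2857
H(Y) = 0.8631 bits

After split:
Feature=0: H = 0.9710 bits (weight = 5/14)
Feature=1: H = 0.7642 bits (weight = 9/14)
H(Y|Feature) = (5/14)×0.9710 + (9/14)×0.7642 = 0.8380 bits

Information Gain = 0.8631 - 0.8380 = 0.0251 bits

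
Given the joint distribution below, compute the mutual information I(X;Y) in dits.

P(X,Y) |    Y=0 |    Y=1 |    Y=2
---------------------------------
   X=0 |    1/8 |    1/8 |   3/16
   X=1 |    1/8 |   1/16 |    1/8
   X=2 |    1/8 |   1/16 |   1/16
0.0089 dits

Mutual information: I(X;Y) = H(X) + H(Y) - H(X,Y)

Marginals:
P(X) = (7/16, 5/16, 1/4), H(X) = 0.4654 dits
P(Y) = (3/8, 1/4, 3/8), H(Y) = 0.4700 dits

Joint entropy: H(X,Y) = 0.9265 dits

I(X;Y) = 0.4654 + 0.4700 - 0.9265 = 0.0089 dits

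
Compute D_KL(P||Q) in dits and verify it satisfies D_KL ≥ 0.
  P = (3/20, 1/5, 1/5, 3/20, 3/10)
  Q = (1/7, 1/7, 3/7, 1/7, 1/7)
0.0660 dits

KL divergence satisfies the Gibbs inequality: D_KL(P||Q) ≥ 0 for all distributions P, Q.

D_KL(P||Q) = Σ p(x) log(p(x)/q(x))
Term by term:
  x=0: 3/20 × log_10[(3/20)/(1/7)] = 0.0032
  x=1: 1/5 × log_10[(1/5)/(1/7)] = 0.0292
  x=2: 1/5 × log_10[(1/5)/(3/7)] = -0.0662
  x=3: 3/20 × log_10[(3/20)/(1/7)] = 0.0032
  x=4: 3/10 × log_10[(3/10)/(1/7)] = 0.0967
D_KL(P||Q) = 0.0660 dits

D_KL(P||Q) = 0.0660 ≥ 0 ✓

This non-negativity is a fundamental property: relative entropy cannot be negative because it measures how different Q is from P.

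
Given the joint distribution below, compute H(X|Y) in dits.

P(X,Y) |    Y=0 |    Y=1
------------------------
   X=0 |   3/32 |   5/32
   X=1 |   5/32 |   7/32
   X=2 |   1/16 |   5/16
0.4561 dits

Using the chain rule: H(X|Y) = H(X,Y) - H(Y)

First, compute H(X,Y) = 0.7258 dits

Marginal P(Y) = (5/16, 11/16)
H(Y) = 0.2697 dits

H(X|Y) = H(X,Y) - H(Y) = 0.7258 - 0.2697 = 0.4561 dits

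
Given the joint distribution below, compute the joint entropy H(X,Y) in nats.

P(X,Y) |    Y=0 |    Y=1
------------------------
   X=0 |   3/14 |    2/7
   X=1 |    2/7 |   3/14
1.3761 nats

Joint entropy is H(X,Y) = -Σ_{x,y} p(x,y) log p(x,y).

Summing over all non-zero entries:
H(X,Y) = -[3/14·log_e(3/14) + 2/7·log_e(2/7) + 2/7·log_e(2/7) + 3/14·log_e(3/14)]
H(X,Y) = 1.3761 nats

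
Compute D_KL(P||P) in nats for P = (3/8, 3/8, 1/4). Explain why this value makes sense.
0.0000 nats

KL divergence satisfies the Gibbs inequality: D_KL(P||Q) ≥ 0 for all distributions P, Q.

D_KL(P||Q) = Σ p(x) log(p(x)/q(x))
Each term is p(x) × log_e(p(x)/p(x)) = p(x) × log_e(1) = 0, so the sum is 0.
D_KL(P||Q) = 0.0000 nats

When P = Q, the KL divergence is exactly 0, as there is no 'divergence' between identical distributions.

This non-negativity is a fundamental property: relative entropy cannot be negative because it measures how different Q is from P.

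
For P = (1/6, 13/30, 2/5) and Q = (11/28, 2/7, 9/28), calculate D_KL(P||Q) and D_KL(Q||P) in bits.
D_KL(P||Q) = 0.1804, D_KL(Q||P) = 0.2129

KL divergence is not symmetric: D_KL(P||Q) ≠ D_KL(Q||P) in general.

D_KL(P||Q) = 0.1804 bits
D_KL(Q||P) = 0.2129 bits

No, they are not equal!

This asymmetry is why KL divergence is not a true distance metric.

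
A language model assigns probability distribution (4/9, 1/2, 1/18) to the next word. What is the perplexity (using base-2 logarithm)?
2.3811

Perplexity is 2^H (or exp(H) for natural log).

First, H = -Σ p log p = 1.2516 bits
Perplexity = 2^1.2516 = 2.3811

Interpretation: The model's uncertainty is equivalent to choosing uniformly among 2.4 options.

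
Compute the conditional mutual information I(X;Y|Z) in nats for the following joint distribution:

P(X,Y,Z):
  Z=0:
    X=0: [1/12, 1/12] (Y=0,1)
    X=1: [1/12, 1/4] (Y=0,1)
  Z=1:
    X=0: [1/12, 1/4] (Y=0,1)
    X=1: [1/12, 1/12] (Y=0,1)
0.0306 nats

Conditional mutual information: I(X;Y|Z) = H(X|Z) + H(Y|Z) - H(X,Y|Z)

H(Z) = 0.6931
H(X,Z) = 1.3297 → H(X|Z) = 0.6365
H(Y,Z) = 1.3297 → H(Y|Z) = 0.6365
H(X,Y,Z) = 1.9356 → H(X,Y|Z) = 1.2425

I(X;Y|Z) = 0.6365 + 0.6365 - 1.2425 = 0.0306 nats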